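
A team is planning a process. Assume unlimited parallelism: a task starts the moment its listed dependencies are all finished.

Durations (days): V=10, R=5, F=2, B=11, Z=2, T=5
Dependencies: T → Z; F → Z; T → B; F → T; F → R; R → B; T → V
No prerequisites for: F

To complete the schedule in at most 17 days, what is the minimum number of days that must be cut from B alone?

1

Current finish: 18 days; target: 17.
B is on every critical path, so each day cut from B cuts the finish by one (this holds down to a finish of 17).
Need 18 − 17 = 1 day off B → B becomes 10 days, finish becomes 17.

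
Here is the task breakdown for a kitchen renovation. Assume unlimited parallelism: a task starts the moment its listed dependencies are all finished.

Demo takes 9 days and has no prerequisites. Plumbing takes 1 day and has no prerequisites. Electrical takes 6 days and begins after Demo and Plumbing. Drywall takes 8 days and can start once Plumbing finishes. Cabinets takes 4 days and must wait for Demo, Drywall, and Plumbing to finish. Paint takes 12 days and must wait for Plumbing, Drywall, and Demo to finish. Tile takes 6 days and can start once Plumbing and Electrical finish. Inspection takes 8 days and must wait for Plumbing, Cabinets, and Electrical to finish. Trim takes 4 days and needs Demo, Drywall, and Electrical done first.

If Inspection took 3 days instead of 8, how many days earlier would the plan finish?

As given, the longest chain is Demo→Electrical→Inspection = 9+6+8 = 23, so the finish is 23 days.
Since Inspection is critical, the -5 change carries straight to that chain (now 18 days).
The binding chain switches to Demo→Electrical→Tile = 9+6+6 = 21; finish 21 days.
Change in finish: 21 − 23 = -2 days.

2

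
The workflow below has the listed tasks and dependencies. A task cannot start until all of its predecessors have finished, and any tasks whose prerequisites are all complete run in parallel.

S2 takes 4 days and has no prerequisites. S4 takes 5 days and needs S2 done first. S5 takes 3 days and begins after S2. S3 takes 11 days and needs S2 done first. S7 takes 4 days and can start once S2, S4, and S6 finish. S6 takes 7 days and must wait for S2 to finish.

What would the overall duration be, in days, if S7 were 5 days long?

Critical path before the change: S2→S6→S7 = 4+7+4 = 15 giving 15 days.
S7 is on the critical path; changing it to 5 makes that path 16 days.
No other chain overtakes it, so the finish is 16 days.

16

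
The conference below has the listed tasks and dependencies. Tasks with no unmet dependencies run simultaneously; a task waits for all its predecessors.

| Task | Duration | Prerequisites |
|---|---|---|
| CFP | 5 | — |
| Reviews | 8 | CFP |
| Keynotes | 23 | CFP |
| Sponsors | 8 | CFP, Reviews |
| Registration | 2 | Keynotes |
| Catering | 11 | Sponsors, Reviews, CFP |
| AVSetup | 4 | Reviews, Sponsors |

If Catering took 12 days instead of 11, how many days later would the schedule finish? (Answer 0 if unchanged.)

1

Baseline: CFP→Reviews→Sponsors→Catering = 5+8+8+11 = 32 → 32 days.
Since Catering is critical, the +1 change carries straight to that chain (now 33 days).
No other chain overtakes it, so the finish is 33 days.
Change in finish: 33 − 32 = +1 days.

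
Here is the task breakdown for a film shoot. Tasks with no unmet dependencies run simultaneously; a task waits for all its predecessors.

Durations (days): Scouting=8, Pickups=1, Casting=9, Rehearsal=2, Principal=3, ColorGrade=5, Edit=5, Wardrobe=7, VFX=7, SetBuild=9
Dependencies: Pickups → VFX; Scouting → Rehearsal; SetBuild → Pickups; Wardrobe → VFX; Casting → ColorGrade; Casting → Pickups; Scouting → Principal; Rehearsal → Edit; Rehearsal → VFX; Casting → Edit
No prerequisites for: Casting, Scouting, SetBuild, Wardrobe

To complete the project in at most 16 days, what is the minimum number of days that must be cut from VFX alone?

1

Current finish: 17 days; target: 16.
VFX is on every critical path, so each day cut from VFX cuts the finish by one (this holds down to a finish of 15).
Need 17 − 16 = 1 day off VFX → VFX becomes 6 days, finish becomes 16.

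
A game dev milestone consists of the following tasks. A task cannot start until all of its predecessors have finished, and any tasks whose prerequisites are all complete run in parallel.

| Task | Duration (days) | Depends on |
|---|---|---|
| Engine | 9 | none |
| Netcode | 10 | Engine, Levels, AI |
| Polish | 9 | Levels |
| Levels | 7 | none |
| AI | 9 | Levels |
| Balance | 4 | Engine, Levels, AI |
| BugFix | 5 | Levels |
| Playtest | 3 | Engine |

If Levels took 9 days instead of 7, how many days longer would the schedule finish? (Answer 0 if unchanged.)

As given, the longest chain is Levels→AI→Netcode = 7+9+10 = 26, so the finish is 26 days.
Levels is on the critical path; changing it to 9 makes that path 28 days.
The critical path is still Levels→AI→Netcode; finish is now 28 days.
Change in finish: 28 − 26 = +2 days.

2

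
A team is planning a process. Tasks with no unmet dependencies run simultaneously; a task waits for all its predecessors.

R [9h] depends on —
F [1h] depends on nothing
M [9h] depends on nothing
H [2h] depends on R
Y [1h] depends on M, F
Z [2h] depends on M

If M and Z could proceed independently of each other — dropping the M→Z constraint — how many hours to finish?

11

With the dependency in place, R→H = 9+2 = 11 sets the finish at 11 hours.
Without M→Z, Z's earliest start moves from 9 to 0.
New critical path: R→H = 9+2 = 11 ⇒ 11 hours.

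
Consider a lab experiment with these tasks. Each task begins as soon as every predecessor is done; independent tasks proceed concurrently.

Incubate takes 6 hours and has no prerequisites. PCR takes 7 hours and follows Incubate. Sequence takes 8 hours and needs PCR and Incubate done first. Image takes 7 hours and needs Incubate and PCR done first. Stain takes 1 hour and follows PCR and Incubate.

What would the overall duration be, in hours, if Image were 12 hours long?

25

Actual critical path: Incubate→PCR→Sequence = 6+7+8 = 21 ⇒ 21 hours.
Image is off the critical path — its longest chain is 20 hours, giving 1 of slack.
New critical path: Incubate→PCR→Image = 6+7+12 = 25 ⇒ 25 hours.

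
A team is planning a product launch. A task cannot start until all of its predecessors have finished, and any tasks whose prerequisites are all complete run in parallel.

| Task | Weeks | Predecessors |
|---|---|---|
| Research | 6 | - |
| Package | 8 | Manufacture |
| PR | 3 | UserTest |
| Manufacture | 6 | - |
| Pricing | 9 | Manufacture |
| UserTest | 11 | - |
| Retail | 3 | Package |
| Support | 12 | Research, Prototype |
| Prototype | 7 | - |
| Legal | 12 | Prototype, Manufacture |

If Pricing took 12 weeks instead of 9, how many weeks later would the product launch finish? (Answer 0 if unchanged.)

Critical path before the change: Prototype→Support = 7+12 = 19 giving 19 weeks.
Pricing is off the critical path — its longest chain is 15 weeks, giving 4 of slack.
No other chain overtakes it, so the finish is 19 weeks.
Change in finish: 19 − 19 = +0 weeks.

0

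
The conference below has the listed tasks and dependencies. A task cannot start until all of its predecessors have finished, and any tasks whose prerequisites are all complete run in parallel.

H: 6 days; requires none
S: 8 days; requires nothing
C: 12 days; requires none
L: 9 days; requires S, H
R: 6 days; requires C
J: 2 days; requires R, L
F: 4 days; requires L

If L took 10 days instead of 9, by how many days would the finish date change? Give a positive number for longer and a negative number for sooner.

Actual critical path: S→L→F = 8+9+4 = 21 ⇒ 21 days.
Since L is critical, the +1 change carries straight to that chain (now 22 days).
No other chain overtakes it, so the finish is 22 days.
Change in finish: 22 − 21 = +1 days.

1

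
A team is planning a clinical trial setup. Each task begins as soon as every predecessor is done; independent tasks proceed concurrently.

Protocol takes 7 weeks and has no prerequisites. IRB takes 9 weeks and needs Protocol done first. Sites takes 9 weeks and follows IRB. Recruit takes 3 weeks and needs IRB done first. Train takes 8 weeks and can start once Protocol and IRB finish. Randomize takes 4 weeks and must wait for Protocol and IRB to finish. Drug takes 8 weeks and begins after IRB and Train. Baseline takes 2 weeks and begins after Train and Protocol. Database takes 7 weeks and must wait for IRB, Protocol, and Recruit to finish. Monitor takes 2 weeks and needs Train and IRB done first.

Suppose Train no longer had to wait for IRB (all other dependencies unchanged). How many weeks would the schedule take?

26

Before: longest chain Protocol→IRB→Train→Drug = 7+9+8+8 = 32, finish 32.
Without IRB→Train, Train's earliest start moves from 16 to 7.
New critical path: Protocol→IRB→Recruit→Database = 7+9+3+7 = 26 ⇒ 26 weeks.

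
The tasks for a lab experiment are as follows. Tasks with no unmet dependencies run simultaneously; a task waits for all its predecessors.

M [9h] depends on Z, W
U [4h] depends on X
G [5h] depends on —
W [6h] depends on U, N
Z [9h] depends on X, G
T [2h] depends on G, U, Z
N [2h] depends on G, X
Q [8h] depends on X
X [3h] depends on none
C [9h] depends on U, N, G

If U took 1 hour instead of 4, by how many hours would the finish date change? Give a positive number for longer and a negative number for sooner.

Critical path before the change: G→Z→M = 5+9+9 = 23 giving 23 hours.
U has 1 hour of float (longest path through it is 22).
No other chain overtakes it, so the finish is 23 hours.
Change in finish: 23 − 23 = +0 hours.

0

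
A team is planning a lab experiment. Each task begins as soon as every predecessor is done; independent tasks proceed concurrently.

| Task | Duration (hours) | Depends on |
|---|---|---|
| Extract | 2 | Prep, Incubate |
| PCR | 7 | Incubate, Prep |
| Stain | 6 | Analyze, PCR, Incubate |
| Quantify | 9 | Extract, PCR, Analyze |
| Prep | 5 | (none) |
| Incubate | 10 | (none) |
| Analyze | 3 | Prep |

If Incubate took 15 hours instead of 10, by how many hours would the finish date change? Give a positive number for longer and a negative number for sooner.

5

Baseline: Incubate→PCR→Quantify = 10+7+9 = 26 → 26 hours.
Since Incubate is critical, the +5 change carries straight to that chain (now 31 hours).
The critical path is still Incubate→PCR→Quantify; finish is now 31 hours.
Change in finish: 31 − 26 = +5 hours.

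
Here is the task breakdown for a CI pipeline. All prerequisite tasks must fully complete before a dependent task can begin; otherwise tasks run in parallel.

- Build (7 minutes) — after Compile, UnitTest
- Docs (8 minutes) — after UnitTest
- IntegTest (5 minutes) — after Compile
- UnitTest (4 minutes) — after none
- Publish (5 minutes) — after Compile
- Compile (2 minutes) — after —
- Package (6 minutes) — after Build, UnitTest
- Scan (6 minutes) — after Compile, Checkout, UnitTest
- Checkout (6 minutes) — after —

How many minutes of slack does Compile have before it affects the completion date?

2

Critical path: UnitTest→Build→Package = 4+7+6 = 17, so the finish is 17 minutes.
Compile finishes as early as 2 and must finish by 4.
Float = 17 − 15 = 2.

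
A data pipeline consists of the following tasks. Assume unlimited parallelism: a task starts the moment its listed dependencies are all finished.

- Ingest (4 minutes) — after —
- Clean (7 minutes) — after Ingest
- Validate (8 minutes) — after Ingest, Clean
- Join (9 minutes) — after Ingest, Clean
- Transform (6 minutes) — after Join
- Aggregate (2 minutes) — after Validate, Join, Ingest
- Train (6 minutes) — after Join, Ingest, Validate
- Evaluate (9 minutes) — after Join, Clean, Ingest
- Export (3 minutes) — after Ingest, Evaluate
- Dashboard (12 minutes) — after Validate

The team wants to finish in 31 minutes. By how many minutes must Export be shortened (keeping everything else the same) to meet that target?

Current finish: 32 minutes; target: 31.
Export is on every critical path, so each minute cut from Export cuts the finish by one (this holds down to a finish of 31).
Need 32 − 31 = 1 minute off Export → Export becomes 2 minutes, finish becomes 31.

1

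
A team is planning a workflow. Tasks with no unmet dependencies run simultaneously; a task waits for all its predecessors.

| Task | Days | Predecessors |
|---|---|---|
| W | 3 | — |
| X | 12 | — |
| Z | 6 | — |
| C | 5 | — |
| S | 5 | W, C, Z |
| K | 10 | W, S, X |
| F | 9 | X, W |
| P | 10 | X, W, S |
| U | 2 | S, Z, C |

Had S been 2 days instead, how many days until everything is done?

Critical path before the change: X→K = 12+10 = 22 giving 22 days.
S is off the critical path — its longest chain is 21 days, giving 1 of slack.
The critical path is still X→K; finish is now 22 days.

22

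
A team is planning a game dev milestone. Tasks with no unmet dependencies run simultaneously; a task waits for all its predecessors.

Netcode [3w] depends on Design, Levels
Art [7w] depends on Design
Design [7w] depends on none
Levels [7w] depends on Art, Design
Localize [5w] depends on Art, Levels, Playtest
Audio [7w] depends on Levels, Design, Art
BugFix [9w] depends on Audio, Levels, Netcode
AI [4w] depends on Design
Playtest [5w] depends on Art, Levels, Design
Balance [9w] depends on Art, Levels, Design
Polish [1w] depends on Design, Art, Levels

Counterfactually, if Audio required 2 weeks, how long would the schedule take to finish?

Actual critical path: Design→Art→Levels→Audio→BugFix = 7+7+7+7+9 = 37 ⇒ 37 weeks.
Since Audio is critical, the -5 change carries straight to that chain (now 32 weeks).
New critical path: Design→Art→Levels→Netcode→BugFix = 7+7+7+3+9 = 33 ⇒ 33 weeks.

33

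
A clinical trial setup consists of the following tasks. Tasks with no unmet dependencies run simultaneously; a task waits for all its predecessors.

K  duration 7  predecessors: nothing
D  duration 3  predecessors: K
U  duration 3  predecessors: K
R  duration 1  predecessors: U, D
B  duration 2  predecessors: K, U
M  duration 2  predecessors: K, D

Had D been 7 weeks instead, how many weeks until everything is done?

Actual critical path: K→D→M = 7+3+2 = 12 ⇒ 12 weeks.
D lies on that path, so at 7 weeks the path becomes 16 weeks.
No other chain overtakes it, so the finish is 16 weeks.

16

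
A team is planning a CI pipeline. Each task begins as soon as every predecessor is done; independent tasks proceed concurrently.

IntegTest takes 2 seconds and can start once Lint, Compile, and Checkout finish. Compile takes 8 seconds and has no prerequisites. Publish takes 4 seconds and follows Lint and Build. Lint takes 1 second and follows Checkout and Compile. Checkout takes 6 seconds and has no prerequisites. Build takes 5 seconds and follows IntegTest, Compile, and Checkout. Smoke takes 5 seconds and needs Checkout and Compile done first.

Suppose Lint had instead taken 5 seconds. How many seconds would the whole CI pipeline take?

As given, the longest chain is Compile→Lint→IntegTest→Build→Publish = 8+1+2+5+4 = 20, so the finish is 20 seconds.
Lint lies on that path, so at 5 seconds the path becomes 24 seconds.
That remains the longest chain; total 24 seconds.

24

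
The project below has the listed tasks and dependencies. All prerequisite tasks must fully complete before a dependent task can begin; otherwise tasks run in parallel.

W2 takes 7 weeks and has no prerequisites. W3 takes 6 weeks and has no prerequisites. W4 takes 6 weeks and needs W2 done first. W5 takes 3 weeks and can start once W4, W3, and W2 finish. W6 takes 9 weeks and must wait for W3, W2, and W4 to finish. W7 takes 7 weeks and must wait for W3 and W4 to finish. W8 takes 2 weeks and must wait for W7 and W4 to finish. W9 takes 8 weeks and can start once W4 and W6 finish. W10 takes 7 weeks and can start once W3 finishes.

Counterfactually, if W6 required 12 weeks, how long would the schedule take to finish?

Baseline: W2→W4→W6→W9 = 7+6+9+8 = 30 → 30 weeks.
W6 is on the critical path; changing it to 12 makes that path 33 weeks.
The critical path is still W2→W4→W6→W9; finish is now 33 weeks.

33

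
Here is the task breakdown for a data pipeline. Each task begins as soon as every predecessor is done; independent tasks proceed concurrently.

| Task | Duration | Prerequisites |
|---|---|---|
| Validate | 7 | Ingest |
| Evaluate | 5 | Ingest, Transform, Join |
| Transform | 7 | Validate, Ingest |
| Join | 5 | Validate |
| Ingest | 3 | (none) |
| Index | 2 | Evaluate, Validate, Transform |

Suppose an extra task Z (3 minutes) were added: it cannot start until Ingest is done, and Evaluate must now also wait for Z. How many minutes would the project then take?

24

Originally the project takes 24 minutes.
With Z inserted, Evaluate now waits for max(Ingest, Transform, Join, Z).
New critical path: Ingest→Validate→Transform→Evaluate→Index = 3+7+7+5+2 = 24 ⇒ 24 minutes.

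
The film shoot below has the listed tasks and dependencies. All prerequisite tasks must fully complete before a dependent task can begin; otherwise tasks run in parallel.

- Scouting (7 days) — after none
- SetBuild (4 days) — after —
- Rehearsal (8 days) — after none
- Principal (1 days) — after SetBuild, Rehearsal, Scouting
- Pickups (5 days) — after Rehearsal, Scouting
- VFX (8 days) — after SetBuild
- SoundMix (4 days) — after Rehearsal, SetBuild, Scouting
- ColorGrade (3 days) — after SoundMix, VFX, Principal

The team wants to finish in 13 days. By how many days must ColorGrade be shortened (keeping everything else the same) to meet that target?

2

Current finish: 15 days; target: 13.
ColorGrade is on every critical path, so each day cut from ColorGrade cuts the finish by one (this holds down to a finish of 13).
Need 15 − 13 = 2 days off ColorGrade → ColorGrade becomes 1 day, finish becomes 13.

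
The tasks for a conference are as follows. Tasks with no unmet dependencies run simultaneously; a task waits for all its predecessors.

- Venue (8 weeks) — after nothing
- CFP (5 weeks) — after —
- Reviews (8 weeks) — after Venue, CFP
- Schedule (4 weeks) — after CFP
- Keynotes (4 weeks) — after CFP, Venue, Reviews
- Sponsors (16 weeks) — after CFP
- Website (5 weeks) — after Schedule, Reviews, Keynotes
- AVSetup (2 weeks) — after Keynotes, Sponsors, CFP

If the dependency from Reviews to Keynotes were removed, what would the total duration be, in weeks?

23

Original critical path: Venue→Reviews→Keynotes→Website = 8+8+4+5 = 25 ⇒ 25 weeks.
Without Reviews→Keynotes, Keynotes's earliest start moves from 16 to 8.
New critical path: CFP→Sponsors→AVSetup = 5+16+2 = 23 ⇒ 23 weeks.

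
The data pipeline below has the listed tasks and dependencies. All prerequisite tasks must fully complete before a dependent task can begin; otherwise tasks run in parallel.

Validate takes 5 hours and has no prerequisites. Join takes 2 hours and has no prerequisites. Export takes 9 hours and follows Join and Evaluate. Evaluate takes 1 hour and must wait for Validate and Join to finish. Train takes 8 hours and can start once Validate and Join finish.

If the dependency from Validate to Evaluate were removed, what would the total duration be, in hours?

Before: longest chain Validate→Evaluate→Export = 5+1+9 = 15, finish 15.
Without Validate→Evaluate, Evaluate's earliest start moves from 5 to 2.
The longest chain is now Validate→Train = 5+8 = 13, so the plan takes 13 hours.

13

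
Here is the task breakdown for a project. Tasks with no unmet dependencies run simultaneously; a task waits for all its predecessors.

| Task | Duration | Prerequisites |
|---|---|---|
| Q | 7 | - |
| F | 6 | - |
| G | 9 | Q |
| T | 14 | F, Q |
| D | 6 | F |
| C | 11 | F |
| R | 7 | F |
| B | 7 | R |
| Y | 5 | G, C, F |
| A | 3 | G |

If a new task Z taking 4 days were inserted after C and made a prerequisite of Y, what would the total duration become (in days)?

26

Originally the project takes 22 days.
With Z inserted, Y now waits for max(G, C, F, Z).
New critical path: F→C→Z→Y = 6+11+4+5 = 26 ⇒ 26 days.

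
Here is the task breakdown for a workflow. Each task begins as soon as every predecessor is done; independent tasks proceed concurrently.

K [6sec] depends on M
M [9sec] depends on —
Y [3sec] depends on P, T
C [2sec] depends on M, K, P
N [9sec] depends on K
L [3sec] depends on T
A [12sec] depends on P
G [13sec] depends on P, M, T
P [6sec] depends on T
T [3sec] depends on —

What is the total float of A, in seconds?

3

The longest chain is M→K→N = 9+6+9 = 24; overall finish 24 seconds.
Longest path through A: 21 seconds (earliest finish 21, latest finish 24).
Slack of A = 12 − 9 = 3 seconds.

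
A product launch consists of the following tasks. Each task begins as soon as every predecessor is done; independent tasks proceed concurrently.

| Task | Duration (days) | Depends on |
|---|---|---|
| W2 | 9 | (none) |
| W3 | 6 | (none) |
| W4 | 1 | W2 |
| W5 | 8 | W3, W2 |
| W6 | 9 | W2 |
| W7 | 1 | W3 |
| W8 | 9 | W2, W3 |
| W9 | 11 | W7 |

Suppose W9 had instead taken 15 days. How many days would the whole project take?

Baseline: W3→W7→W9 = 6+1+11 = 18 → 18 days.
W9 is on the critical path; changing it to 15 makes that path 22 days.
No other chain overtakes it, so the finish is 22 days.

22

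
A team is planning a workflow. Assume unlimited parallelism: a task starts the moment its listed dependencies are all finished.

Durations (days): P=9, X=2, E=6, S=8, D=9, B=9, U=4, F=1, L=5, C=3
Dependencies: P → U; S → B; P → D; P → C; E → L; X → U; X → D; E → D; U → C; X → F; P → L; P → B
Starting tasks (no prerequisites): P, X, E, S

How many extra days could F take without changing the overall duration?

The longest chain is P→D = 9+9 = 18; overall finish 18 days.
Longest path through F: 3 days (earliest finish 3, latest finish 18).
So F can slip 18 − 3 = 15 days.

15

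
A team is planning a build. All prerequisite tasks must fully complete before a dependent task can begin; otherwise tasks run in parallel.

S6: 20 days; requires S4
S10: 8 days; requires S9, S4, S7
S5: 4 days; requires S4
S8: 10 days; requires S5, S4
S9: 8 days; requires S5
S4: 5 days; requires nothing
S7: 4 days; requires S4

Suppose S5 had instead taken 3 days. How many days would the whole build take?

Actual critical path: S4→S5→S9→S10 = 5+4+8+8 = 25 ⇒ 25 days.
Since S5 is critical, the -1 change carries straight to that chain (now 24 days).
New critical path: S4→S6 = 5+20 = 25 ⇒ 25 days.

25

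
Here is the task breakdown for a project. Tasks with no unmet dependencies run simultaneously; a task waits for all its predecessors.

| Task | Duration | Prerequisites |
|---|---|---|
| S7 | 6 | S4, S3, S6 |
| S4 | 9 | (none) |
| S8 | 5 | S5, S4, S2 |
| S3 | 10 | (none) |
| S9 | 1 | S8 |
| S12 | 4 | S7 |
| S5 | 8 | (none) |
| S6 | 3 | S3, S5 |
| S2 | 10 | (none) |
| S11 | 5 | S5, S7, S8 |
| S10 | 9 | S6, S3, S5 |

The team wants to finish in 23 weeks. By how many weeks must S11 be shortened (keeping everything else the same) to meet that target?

Current finish: 24 weeks; target: 23.
S11 is on every critical path, so each week cut from S11 cuts the finish by one (this holds down to a finish of 23).
Need 24 − 23 = 1 week off S11 → S11 becomes 4 weeks, finish becomes 23.

1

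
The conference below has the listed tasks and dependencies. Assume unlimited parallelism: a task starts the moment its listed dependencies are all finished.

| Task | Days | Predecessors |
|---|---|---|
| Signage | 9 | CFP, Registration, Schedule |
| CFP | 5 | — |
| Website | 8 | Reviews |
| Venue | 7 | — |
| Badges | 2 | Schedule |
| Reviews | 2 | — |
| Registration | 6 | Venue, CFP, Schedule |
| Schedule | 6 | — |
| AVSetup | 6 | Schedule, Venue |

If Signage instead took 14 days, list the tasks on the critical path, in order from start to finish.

Venue, Registration, Signage

The binding path is Venue→Registration→Signage = 7+6+9 = 22; finish at 22 days.
Signage lies on that path, so at 14 days the path becomes 27 days.
The critical path is still Venue→Registration→Signage; finish is now 27 days.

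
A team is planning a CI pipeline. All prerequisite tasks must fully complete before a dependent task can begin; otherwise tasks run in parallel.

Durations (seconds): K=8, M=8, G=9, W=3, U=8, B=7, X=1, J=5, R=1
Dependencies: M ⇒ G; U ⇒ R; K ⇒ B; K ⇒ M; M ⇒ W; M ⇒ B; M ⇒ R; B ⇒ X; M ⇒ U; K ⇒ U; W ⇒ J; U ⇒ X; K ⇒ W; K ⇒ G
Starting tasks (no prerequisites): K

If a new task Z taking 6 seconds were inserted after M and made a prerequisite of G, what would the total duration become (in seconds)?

Originally the CI pipeline takes 25 seconds.
With Z inserted, G now waits for max(K, M, Z).
New critical path: K→M→Z→G = 8+8+6+9 = 31 ⇒ 31 seconds.

31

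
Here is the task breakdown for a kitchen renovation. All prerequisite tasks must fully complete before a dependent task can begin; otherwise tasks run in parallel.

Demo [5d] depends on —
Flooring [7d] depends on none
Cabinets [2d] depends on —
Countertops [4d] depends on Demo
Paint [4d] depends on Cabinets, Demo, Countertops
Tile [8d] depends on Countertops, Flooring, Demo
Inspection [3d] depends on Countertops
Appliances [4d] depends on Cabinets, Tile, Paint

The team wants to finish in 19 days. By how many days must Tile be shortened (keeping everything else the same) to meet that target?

Current finish: 21 days; target: 19.
Tile is on every critical path, so each day cut from Tile cuts the finish by one (this holds down to a finish of 17).
Need 21 − 19 = 2 days off Tile → Tile becomes 6 days, finish becomes 19.

2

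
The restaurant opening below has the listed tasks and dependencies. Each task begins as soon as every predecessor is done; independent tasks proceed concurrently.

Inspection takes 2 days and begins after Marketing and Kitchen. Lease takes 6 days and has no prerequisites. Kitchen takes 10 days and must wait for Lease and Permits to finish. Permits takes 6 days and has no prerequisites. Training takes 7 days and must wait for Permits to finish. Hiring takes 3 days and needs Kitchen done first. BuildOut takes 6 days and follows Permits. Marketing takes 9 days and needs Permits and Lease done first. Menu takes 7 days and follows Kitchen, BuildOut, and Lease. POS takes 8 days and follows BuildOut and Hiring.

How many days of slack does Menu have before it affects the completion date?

Critical path: Lease→Kitchen→Hiring→POS = 6+10+3+8 = 27, so the finish is 27 days.
The longest chain containing Menu totals 23 days.
Slack of Menu = 20 − 16 = 4 days.

4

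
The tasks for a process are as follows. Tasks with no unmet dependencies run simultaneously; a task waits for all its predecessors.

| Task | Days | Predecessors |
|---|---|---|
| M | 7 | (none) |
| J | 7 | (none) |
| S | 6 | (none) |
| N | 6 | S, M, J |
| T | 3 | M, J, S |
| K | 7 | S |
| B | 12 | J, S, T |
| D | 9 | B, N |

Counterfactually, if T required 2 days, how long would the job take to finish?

30

As given, the longest chain is M→T→B→D = 7+3+12+9 = 31, so the finish is 31 days.
Since T is critical, the -1 change carries straight to that chain (now 30 days).
The critical path is still M→T→B→D; finish is now 30 days.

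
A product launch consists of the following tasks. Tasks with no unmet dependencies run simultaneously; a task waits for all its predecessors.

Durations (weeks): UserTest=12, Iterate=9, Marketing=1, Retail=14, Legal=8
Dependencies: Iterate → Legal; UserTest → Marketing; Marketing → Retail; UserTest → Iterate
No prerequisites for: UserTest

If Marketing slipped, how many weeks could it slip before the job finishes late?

The longest chain is UserTest→Iterate→Legal = 12+9+8 = 29; overall finish 29 weeks.
Longest path through Marketing: 27 weeks (earliest finish 13, latest finish 15).
So Marketing can slip 15 − 13 = 2 weeks.

2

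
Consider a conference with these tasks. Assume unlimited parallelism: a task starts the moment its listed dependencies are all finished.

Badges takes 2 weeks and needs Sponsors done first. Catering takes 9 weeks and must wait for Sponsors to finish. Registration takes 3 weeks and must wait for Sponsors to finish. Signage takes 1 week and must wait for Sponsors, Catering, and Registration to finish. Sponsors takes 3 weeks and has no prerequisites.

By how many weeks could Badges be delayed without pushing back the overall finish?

8

The longest chain is Sponsors→Catering→Signage = 3+9+1 = 13; overall finish 13 weeks.
The longest chain containing Badges totals 5 weeks.
Slack of Badges = 11 − 3 = 8 weeks.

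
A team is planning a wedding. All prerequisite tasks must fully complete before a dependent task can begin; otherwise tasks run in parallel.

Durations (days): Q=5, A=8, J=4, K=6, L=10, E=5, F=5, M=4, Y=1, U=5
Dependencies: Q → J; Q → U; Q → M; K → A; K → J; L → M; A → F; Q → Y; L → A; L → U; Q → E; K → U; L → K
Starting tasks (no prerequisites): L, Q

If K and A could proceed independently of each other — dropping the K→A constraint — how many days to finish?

Before: longest chain L→K→A→F = 10+6+8+5 = 29, finish 29.
Without K→A, A's earliest start moves from 16 to 10.
The longest chain is now L→A→F = 10+8+5 = 23, so the wedding takes 23 days.

23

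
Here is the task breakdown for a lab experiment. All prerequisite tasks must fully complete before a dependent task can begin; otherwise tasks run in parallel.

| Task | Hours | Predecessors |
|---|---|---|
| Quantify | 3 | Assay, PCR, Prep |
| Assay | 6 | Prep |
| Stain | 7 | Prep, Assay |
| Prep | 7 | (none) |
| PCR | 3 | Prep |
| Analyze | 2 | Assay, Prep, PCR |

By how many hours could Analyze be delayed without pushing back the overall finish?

5

Prep→Assay→Stain = 7+6+7 = 20 sets the makespan at 20 hours.
Longest path through Analyze: 15 hours (earliest finish 15, latest finish 20).
Float = 20 − 15 = 5.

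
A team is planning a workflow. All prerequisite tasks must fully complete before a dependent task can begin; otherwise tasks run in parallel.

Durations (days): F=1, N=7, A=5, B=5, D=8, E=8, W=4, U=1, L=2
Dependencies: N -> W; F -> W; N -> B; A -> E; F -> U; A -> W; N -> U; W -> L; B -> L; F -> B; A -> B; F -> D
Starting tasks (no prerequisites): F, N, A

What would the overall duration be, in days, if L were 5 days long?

Critical path before the change: N→B→L = 7+5+2 = 14 giving 14 days.
Since L is critical, the +3 change carries straight to that chain (now 17 days).
The critical path is still N→B→L; finish is now 17 days.

17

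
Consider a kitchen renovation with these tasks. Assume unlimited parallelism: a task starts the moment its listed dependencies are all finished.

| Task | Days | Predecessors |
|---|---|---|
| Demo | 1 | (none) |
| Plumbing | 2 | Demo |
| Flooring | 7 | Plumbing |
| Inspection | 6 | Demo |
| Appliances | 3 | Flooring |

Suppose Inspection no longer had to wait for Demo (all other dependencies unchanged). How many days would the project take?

13

Before: longest chain Demo→Plumbing→Flooring→Appliances = 1+2+7+3 = 13, finish 13.
Without Demo→Inspection, Inspection's earliest start moves from 1 to 0.
New critical path: Demo→Plumbing→Flooring→Appliances = 1+2+7+3 = 13 ⇒ 13 days.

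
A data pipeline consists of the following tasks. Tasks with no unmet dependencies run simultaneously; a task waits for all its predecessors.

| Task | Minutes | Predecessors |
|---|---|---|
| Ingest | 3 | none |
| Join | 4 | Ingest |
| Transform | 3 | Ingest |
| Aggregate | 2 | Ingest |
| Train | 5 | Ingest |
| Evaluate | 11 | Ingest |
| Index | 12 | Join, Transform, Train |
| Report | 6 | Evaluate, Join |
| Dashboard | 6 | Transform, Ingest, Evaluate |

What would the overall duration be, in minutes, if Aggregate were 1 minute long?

Baseline: Ingest→Train→Index = 3+5+12 = 20 → 20 minutes.
Aggregate is off the critical path — its longest chain is 5 minutes, giving 15 of slack.
No other chain overtakes it, so the finish is 20 minutes.

20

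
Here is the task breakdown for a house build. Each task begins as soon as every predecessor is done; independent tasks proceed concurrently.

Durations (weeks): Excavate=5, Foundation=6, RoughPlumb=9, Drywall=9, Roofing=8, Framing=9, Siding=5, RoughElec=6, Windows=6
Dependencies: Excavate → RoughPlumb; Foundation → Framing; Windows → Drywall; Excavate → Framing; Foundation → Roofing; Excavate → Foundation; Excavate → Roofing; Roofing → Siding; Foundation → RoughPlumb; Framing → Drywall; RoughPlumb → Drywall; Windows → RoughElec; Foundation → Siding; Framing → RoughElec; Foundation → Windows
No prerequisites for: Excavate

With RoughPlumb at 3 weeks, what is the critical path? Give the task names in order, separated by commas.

Baseline: Excavate→Foundation→RoughPlumb→Drywall = 5+6+9+9 = 29 → 29 weeks.
Since RoughPlumb is critical, the -6 change carries straight to that chain (now 23 weeks).
New critical path: Excavate→Foundation→Framing→Drywall = 5+6+9+9 = 29 ⇒ 29 weeks.

Excavate, Foundation, Framing, Drywall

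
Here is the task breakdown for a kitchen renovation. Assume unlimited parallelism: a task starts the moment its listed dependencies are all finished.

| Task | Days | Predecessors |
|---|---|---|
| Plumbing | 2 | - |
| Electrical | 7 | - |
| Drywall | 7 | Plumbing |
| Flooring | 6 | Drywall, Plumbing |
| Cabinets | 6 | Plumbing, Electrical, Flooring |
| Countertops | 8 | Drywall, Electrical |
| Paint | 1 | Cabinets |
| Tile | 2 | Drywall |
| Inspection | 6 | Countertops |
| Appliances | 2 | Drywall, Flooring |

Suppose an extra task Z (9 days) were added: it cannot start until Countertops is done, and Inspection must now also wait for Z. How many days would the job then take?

Originally the job takes 23 days.
With Z inserted, Inspection now waits for max(Countertops, Z).
New critical path: Plumbing→Drywall→Countertops→Z→Inspection = 2+7+8+9+6 = 32 ⇒ 32 days.

32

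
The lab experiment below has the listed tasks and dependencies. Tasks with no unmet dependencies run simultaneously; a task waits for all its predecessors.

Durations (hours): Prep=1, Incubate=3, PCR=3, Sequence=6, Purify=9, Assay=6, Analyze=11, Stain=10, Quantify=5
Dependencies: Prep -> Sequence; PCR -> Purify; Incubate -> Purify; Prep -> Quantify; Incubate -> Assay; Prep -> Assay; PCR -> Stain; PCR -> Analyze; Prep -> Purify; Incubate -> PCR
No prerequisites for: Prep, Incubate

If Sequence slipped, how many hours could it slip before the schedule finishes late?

The longest chain is Incubate→PCR→Analyze = 3+3+11 = 17; overall finish 17 hours.
Longest path through Sequence: 7 hours (earliest finish 7, latest finish 17).
Slack of Sequence = 11 − 1 = 10 hours.

10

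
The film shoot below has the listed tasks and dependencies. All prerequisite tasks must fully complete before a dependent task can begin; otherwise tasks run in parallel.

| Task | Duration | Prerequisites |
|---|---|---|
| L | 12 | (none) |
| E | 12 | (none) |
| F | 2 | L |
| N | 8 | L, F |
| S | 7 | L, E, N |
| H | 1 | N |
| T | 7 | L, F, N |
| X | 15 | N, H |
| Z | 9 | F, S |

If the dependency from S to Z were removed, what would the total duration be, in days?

38

Before: longest chain L→F→N→S→Z = 12+2+8+7+9 = 38, finish 38.
Without S→Z, Z's earliest start moves from 29 to 14.
After: L→F→N→H→X = 12+2+8+1+15 = 38 → 38 days.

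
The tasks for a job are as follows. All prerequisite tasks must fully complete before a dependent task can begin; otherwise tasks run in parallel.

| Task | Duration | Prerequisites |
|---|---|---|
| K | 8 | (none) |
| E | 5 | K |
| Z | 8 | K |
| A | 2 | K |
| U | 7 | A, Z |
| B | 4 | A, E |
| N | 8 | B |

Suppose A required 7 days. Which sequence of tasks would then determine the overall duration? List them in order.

Critical path before the change: K→E→B→N = 8+5+4+8 = 25 giving 25 days.
The longest path through A is only 22 days, so A has float 3.
Now K→A→B→N = 8+7+4+8 = 27 is longest, so the finish becomes 27 days.

K, A, B, N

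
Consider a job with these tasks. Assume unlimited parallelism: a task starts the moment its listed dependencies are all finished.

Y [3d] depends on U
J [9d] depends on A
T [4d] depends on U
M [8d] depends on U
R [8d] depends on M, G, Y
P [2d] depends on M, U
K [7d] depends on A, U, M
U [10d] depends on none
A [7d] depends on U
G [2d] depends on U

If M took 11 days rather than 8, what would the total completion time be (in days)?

Actual critical path: U→M→R = 10+8+8 = 26 ⇒ 26 days.
M lies on that path, so at 11 days the path becomes 29 days.
The critical path is still U→M→R; finish is now 29 days.

29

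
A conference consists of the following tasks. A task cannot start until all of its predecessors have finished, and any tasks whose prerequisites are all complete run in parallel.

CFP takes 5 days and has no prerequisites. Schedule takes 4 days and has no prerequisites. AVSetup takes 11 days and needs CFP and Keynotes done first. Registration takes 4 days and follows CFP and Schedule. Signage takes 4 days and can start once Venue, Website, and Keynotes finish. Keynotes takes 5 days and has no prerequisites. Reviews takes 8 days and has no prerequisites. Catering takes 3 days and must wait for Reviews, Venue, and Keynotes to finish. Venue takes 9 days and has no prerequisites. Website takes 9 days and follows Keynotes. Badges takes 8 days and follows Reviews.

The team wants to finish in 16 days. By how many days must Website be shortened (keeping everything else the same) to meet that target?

2

Current finish: 18 days; target: 16.
Website is on every critical path, so each day cut from Website cuts the finish by one (this holds down to a finish of 16).
Need 18 − 16 = 2 days off Website → Website becomes 7 days, finish becomes 16.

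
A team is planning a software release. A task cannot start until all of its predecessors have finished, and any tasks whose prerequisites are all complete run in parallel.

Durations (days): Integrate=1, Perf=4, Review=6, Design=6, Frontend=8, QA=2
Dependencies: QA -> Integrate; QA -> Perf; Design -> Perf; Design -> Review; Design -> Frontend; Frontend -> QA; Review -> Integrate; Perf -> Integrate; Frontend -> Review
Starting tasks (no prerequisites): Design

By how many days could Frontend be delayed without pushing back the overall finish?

The longest chain is Design→Frontend→Review→Integrate = 6+8+6+1 = 21; overall finish 21 days.
Frontend finishes as early as 14 and must finish by 14.
Slack of Frontend = 6 − 6 = 0 days.

0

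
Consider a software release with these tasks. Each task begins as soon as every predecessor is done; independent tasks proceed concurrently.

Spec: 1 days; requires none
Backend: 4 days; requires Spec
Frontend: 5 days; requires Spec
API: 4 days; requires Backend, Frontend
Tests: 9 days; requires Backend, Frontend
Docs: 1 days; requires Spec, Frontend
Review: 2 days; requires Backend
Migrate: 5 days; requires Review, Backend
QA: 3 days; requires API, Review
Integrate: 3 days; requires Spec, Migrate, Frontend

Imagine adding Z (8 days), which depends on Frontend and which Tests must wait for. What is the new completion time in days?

23

Originally the software release takes 15 days.
With Z inserted, Tests now waits for max(Backend, Frontend, Z).
New critical path: Spec→Frontend→Z→Tests = 1+5+8+9 = 23 ⇒ 23 days.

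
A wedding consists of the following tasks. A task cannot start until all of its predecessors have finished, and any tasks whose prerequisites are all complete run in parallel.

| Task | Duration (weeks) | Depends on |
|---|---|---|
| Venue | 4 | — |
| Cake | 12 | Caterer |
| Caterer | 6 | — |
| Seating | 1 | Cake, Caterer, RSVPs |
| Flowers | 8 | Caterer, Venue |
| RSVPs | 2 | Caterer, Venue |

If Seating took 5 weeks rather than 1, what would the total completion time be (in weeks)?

Baseline: Caterer→Cake→Seating = 6+12+1 = 19 → 19 weeks.
Since Seating is critical, the +4 change carries straight to that chain (now 23 weeks).
No other chain overtakes it, so the finish is 23 weeks.

23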